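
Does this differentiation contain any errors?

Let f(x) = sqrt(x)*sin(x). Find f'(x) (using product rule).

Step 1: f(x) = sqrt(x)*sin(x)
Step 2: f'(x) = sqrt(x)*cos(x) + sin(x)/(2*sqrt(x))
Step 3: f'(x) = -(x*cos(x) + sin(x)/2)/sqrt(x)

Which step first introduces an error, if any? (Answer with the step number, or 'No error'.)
Step 3

Step 3 is incorrect due to a sign flip.
The step shows: -(x*cos(x) + sin(x)/2)/sqrt(x)
The correct value should be: (x*cos(x) + sin(x)/2)/sqrt(x)

Explanation: The sign of the whole expression was flipped: the term (x*cos(x) + sin(x)/2)/sqrt(x) was incorrectly written as -(x*cos(x) + sin(x)/2)/sqrt(x)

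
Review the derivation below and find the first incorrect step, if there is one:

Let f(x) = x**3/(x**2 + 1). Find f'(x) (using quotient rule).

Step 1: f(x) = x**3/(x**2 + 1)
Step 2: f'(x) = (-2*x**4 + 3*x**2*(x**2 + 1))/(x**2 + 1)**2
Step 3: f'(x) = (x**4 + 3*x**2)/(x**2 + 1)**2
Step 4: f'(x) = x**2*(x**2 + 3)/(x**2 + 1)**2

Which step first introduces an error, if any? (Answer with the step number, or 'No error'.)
No error

All steps in this derivation are correct.
The final answer f'(x) = x**2*(x**2 + 3)/(x**2 + 1)**2 is valid.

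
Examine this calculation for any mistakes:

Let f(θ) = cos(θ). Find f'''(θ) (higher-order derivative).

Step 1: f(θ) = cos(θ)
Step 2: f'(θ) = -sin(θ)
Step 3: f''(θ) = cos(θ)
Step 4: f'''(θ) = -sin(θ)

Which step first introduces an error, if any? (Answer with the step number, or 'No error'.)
Step 3

Step 3 is incorrect due to a sign flip.
The step shows: cos(θ)
The correct value should be: -cos(θ)

Explanation: The sign of the whole expression was flipped: the term -cos(θ) was incorrectly written as cos(θ)
The later steps are derived from this incorrect expression, so the error originates in Step 3.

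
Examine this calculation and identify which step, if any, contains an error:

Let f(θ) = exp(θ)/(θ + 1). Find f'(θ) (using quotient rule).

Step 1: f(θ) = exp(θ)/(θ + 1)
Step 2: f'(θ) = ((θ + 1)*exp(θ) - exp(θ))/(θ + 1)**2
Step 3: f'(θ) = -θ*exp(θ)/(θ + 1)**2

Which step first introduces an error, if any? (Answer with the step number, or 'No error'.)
Step 3

Step 3 is incorrect due to a sign flip.
The step shows: -θ*exp(θ)/(θ + 1)**2
The correct value should be: θ*exp(θ)/(θ + 1)**2

Explanation: The sign of the whole expression was flipped: the term θ*exp(θ)/(θ + 1)**2 was incorrectly written as -θ*exp(θ)/(θ + 1)**2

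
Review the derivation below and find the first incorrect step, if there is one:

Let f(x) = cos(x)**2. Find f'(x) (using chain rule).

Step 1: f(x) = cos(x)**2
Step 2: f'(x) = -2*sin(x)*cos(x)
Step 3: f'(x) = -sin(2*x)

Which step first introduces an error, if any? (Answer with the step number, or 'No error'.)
No error

All steps in this derivation are correct.
The final answer f'(x) = -sin(2*x) is valid.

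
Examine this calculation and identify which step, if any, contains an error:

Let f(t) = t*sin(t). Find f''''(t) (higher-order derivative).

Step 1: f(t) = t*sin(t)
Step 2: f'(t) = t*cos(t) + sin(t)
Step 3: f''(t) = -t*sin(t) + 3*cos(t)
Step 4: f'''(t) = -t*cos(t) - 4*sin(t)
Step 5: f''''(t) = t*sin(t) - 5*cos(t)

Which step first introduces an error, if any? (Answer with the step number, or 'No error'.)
Step 3

Step 3 is incorrect due to a wrong coefficient.
The step shows: -t*sin(t) + 3*cos(t)
The correct value should be: -t*sin(t) + 2*cos(t)

Explanation: The coefficient 2 was incorrectly written as 3: the term 2*cos(t) was incorrectly written as 3*cos(t)
The later steps are derived from this incorrect expression, so the error originates in Step 3.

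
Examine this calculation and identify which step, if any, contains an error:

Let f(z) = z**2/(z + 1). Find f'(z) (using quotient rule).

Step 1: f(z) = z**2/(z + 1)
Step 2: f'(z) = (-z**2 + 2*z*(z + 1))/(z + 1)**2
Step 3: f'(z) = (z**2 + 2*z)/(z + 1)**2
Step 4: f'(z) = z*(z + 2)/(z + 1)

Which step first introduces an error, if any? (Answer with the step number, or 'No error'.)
Step 4

Step 4 is incorrect due to a wrong exponent.
The step shows: z*(z + 2)/(z + 1)
The correct value should be: z*(z + 2)/(z + 1)**2

Explanation: The exponent -2 on z + 1 was incorrectly written as -1: the term z*(z + 2)/(z + 1)**2 was incorrectly written as z*(z + 2)/(z + 1)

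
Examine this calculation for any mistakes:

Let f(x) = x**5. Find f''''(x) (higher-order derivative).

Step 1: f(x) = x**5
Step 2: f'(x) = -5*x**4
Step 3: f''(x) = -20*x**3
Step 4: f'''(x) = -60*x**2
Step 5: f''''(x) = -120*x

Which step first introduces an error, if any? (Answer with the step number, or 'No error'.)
Step 2

Step 2 is incorrect due to a sign flip.
The step shows: -5*x**4
The correct value should be: 5*x**4

Explanation: The sign of the whole expression was flipped: the term 5*x**4 was incorrectly written as -5*x**4
The later steps are derived from this incorrect expression, so the error originates in Step 2.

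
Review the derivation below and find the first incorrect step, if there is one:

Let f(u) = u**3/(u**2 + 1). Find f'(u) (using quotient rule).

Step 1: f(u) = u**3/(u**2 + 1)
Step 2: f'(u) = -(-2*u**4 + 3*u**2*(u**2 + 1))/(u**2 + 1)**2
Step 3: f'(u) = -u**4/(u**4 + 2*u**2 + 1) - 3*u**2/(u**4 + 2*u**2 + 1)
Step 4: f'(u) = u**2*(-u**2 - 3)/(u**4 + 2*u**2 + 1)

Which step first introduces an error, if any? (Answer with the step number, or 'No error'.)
Step 2

Step 2 is incorrect due to a sign flip.
The step shows: -(-2*u**4 + 3*u**2*(u**2 + 1))/(u**2 + 1)**2
The correct value should be: (-2*u**4 + 3*u**2*(u**2 + 1))/(u**2 + 1)**2

Explanation: The sign of the whole expression was flipped: the term (-2*u**4 + 3*u**2*(u**2 + 1))/(u**2 + 1)**2 was incorrectly written as -(-2*u**4 + 3*u**2*(u**2 + 1))/(u**2 + 1)**2
The later steps are derived from this incorrect expression, so the error originates in Step 2.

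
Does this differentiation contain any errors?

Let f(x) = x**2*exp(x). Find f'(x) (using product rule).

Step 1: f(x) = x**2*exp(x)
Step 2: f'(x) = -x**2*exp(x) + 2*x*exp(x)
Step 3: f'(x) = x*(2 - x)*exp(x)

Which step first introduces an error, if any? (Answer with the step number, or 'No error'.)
Step 2

Step 2 is incorrect due to a sign flip.
The step shows: -x**2*exp(x) + 2*x*exp(x)
The correct value should be: x**2*exp(x) + 2*x*exp(x)

Explanation: The sign of one term was flipped: the term x**2*exp(x) was incorrectly written as -x**2*exp(x)
The later steps are derived from this incorrect expression, so the error originates in Step 2.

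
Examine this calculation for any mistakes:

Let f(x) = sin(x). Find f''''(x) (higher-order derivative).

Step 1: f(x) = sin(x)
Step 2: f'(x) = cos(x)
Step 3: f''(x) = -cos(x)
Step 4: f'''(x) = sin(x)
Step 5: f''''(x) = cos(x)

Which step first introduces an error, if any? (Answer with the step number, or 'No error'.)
Step 3

Step 3 is incorrect due to a wrong trig function.
The step shows: -cos(x)
The correct value should be: -sin(x)

Explanation: sin(x) was incorrectly written as cos(x): the term -sin(x) was incorrectly written as -cos(x)
The later steps are derived from this incorrect expression, so the error originates in Step 3.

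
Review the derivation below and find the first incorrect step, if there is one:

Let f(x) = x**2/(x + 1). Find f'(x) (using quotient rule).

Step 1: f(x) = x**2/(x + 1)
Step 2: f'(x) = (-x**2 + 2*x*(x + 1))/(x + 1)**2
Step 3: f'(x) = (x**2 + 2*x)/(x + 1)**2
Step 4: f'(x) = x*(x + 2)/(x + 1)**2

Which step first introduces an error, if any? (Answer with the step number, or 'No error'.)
No error

All steps in this derivation are correct.
The final answer f'(x) = x*(x + 2)/(x + 1)**2 is valid.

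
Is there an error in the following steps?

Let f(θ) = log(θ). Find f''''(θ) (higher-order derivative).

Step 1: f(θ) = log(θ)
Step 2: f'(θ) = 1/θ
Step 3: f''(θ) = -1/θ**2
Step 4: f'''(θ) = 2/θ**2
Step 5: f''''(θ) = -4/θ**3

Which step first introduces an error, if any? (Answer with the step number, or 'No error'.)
Step 4

Step 4 is incorrect due to a wrong exponent.
The step shows: 2/θ**2
The correct value should be: 2/θ**3

Explanation: The exponent -3 on θ was incorrectly written as -2: the term 2/θ**3 was incorrectly written as 2/θ**2
The later steps are derived from this incorrect expression, so the error originates in Step 4.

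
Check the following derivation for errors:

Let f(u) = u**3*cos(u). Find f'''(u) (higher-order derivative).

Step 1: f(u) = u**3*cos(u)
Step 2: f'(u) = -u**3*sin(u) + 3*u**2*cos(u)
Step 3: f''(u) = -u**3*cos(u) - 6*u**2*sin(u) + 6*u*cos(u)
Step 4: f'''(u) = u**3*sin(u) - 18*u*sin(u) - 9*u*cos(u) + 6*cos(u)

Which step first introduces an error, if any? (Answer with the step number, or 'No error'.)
Step 4

Step 4 is incorrect due to a wrong exponent.
The step shows: u**3*sin(u) - 18*u*sin(u) - 9*u*cos(u) + 6*cos(u)
The correct value should be: u**3*sin(u) - 9*u**2*cos(u) - 18*u*sin(u) + 6*cos(u)

Explanation: The exponent 2 on u was incorrectly written as 1: the term -9*u**2*cos(u) was incorrectly written as -9*u*cos(u)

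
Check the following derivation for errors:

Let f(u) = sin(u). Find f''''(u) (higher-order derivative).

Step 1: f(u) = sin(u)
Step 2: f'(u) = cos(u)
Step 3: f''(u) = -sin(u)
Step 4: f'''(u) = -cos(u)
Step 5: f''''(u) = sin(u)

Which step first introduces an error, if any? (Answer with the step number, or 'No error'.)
No error

All steps in this derivation are correct.
The final answer f''''(u) = sin(u) is valid.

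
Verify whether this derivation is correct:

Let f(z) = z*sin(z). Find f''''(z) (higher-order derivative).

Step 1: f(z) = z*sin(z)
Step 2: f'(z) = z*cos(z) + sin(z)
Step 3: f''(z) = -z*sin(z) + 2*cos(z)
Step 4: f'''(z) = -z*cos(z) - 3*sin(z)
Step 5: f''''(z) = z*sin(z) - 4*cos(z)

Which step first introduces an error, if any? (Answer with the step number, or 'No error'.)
No error

All steps in this derivation are correct.
The final answer f''''(z) = z*sin(z) - 4*cos(z) is valid.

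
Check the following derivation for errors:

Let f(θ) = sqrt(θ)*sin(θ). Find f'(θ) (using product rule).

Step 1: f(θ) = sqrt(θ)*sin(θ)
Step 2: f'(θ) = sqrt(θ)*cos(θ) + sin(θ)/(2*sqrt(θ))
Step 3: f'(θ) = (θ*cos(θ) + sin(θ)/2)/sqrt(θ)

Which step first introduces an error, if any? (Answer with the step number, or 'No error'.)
No error

All steps in this derivation are correct.
The final answer f'(θ) = (θ*cos(θ) + sin(θ)/2)/sqrt(θ) is valid.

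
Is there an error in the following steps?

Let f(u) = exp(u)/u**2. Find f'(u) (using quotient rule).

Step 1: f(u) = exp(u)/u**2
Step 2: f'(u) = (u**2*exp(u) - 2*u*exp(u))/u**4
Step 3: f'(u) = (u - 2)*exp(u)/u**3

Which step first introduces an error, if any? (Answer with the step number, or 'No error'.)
No error

All steps in this derivation are correct.
The final answer f'(u) = (u - 2)*exp(u)/u**3 is valid.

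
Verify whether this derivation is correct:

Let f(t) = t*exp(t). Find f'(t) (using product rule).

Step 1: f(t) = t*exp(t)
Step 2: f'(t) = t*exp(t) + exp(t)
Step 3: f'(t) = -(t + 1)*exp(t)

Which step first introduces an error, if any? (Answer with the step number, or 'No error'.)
Step 3

Step 3 is incorrect due to a sign flip.
The step shows: -(t + 1)*exp(t)
The correct value should be: (t + 1)*exp(t)

Explanation: The sign of the whole expression was flipped: the term (t + 1)*exp(t) was incorrectly written as -(t + 1)*exp(t)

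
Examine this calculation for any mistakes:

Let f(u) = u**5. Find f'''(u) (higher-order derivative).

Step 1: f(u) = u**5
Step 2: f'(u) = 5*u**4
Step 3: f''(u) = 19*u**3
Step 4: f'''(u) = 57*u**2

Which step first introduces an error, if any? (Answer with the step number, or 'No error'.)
Step 3

Step 3 is incorrect due to a wrong coefficient.
The step shows: 19*u**3
The correct value should be: 20*u**3

Explanation: The coefficient 20 was incorrectly written as 19: the term 20*u**3 was incorrectly written as 19*u**3
The later steps are derived from this incorrect expression, so the error originates in Step 3.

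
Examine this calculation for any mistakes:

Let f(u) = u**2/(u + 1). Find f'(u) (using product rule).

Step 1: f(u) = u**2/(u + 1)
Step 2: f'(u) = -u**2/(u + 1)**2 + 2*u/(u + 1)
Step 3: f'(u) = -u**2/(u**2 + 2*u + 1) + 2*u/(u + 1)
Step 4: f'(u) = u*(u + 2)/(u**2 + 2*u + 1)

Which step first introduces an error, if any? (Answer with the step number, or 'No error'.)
No error

All steps in this derivation are correct.
The final answer f'(u) = u*(u + 2)/(u**2 + 2*u + 1) is valid.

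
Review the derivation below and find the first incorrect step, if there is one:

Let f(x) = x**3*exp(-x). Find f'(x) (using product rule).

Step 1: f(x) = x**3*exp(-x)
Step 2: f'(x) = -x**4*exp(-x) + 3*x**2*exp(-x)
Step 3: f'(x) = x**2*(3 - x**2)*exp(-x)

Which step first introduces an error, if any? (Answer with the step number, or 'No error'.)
Step 2

Step 2 is incorrect due to a wrong exponent.
The step shows: -x**4*exp(-x) + 3*x**2*exp(-x)
The correct value should be: -x**3*exp(-x) + 3*x**2*exp(-x)

Explanation: The exponent 3 on x was incorrectly written as 4: the term -x**3*exp(-x) was incorrectly written as -x**4*exp(-x)
The later steps are derived from this incorrect expression, so the error originates in Step 2.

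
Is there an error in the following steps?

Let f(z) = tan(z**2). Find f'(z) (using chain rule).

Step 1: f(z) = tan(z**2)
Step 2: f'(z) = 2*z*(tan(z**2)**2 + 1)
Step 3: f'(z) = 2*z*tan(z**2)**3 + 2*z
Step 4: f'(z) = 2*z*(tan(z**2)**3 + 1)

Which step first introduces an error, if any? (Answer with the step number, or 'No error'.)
Step 3

Step 3 is incorrect due to a wrong exponent.
The step shows: 2*z*tan(z**2)**3 + 2*z
The correct value should be: 2*z*tan(z**2)**2 + 2*z

Explanation: The exponent 2 on tan(z**2) was incorrectly written as 3: the term 2*z*tan(z**2)**2 was incorrectly written as 2*z*tan(z**2)**3
The later steps are derived from this incorrect expression, so the error originates in Step 3.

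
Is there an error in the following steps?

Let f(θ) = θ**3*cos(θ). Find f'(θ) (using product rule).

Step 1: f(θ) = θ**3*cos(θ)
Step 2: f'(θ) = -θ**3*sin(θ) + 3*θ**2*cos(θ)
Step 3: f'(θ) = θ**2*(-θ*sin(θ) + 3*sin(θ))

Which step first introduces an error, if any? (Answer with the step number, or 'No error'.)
Step 3

Step 3 is incorrect due to a wrong trig function.
The step shows: θ**2*(-θ*sin(θ) + 3*sin(θ))
The correct value should be: θ**2*(-θ*sin(θ) + 3*cos(θ))

Explanation: cos(θ) was incorrectly written as sin(θ): the term θ**2*(-θ*sin(θ) + 3*cos(θ)) was incorrectly written as θ**2*(-θ*sin(θ) + 3*sin(θ))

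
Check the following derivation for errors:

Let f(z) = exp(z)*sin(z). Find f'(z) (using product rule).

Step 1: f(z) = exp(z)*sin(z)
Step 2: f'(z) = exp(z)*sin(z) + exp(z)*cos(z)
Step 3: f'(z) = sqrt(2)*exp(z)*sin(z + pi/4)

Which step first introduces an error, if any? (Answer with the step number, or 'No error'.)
No error

All steps in this derivation are correct.
The final answer f'(z) = sqrt(2)*exp(z)*sin(z + pi/4) is valid.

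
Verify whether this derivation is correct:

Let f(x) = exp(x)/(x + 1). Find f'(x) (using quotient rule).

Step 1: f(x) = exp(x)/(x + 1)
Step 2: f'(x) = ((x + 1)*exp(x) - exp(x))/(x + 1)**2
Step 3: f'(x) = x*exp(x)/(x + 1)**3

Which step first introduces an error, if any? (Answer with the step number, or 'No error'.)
Step 3

Step 3 is incorrect due to a wrong exponent.
The step shows: x*exp(x)/(x + 1)**3
The correct value should be: x*exp(x)/(x + 1)**2

Explanation: The exponent -2 on x + 1 was incorrectly written as -3: the term x*exp(x)/(x + 1)**2 was incorrectly written as x*exp(x)/(x + 1)**3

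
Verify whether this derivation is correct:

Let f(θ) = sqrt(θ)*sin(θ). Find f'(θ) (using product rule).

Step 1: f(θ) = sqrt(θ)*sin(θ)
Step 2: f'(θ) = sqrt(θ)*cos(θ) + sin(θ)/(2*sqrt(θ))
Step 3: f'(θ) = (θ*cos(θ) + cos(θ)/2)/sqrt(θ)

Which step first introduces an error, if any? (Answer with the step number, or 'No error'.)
Step 3

Step 3 is incorrect due to a wrong trig function.
The step shows: (θ*cos(θ) + cos(θ)/2)/sqrt(θ)
The correct value should be: (θ*cos(θ) + sin(θ)/2)/sqrt(θ)

Explanation: sin(θ) was incorrectly written as cos(θ): the term (θ*cos(θ) + sin(θ)/2)/sqrt(θ) was incorrectly written as (θ*cos(θ) + cos(θ)/2)/sqrt(θ)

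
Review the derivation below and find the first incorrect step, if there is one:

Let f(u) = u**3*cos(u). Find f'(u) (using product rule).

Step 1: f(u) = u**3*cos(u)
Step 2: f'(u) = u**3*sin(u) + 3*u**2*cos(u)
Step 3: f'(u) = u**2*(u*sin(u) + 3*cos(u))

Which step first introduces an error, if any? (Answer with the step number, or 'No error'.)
Step 2

Step 2 is incorrect due to a sign flip.
The step shows: u**3*sin(u) + 3*u**2*cos(u)
The correct value should be: -u**3*sin(u) + 3*u**2*cos(u)

Explanation: The sign of one term was flipped: the term -u**3*sin(u) was incorrectly written as u**3*sin(u)
The later steps are derived from this incorrect expression, so the error originates in Step 2.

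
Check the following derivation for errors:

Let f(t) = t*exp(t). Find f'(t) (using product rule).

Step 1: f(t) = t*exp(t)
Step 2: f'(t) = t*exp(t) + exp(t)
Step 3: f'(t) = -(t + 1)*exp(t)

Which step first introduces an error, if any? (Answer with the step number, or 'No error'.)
Step 3

Step 3 is incorrect due to a sign flip.
The step shows: -(t + 1)*exp(t)
The correct value should be: (t + 1)*exp(t)

Explanation: The sign of the whole expression was flipped: the term (t + 1)*exp(t) was incorrectly written as -(t + 1)*exp(t)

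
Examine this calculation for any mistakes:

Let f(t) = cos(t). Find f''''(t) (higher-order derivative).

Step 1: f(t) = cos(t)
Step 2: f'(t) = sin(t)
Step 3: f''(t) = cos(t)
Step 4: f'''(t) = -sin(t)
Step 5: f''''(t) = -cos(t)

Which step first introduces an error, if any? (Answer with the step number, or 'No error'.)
Step 2

Step 2 is incorrect due to a sign flip.
The step shows: sin(t)
The correct value should be: -sin(t)

Explanation: The sign of the whole expression was flipped: the term -sin(t) was incorrectly written as sin(t)
The later steps are derived from this incorrect expression, so the error originates in Step 2.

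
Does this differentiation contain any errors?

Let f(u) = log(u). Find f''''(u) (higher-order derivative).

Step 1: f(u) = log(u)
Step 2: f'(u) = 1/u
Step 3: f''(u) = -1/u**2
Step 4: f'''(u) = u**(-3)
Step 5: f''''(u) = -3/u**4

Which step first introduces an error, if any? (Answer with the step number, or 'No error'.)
Step 4

Step 4 is incorrect due to a wrong coefficient.
The step shows: u**(-3)
The correct value should be: 2/u**3

Explanation: The coefficient 2 was incorrectly written as 1: the term 2/u**3 was incorrectly written as u**(-3)
The later steps are derived from this incorrect expression, so the error originates in Step 4.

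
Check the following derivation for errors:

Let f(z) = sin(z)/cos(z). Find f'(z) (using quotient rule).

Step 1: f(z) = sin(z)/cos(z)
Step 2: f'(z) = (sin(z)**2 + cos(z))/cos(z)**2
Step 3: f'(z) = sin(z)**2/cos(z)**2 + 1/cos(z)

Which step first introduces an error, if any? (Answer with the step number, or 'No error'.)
Step 2

Step 2 is incorrect due to a wrong exponent.
The step shows: (sin(z)**2 + cos(z))/cos(z)**2
The correct value should be: (sin(z)**2 + cos(z)**2)/cos(z)**2

Explanation: The exponent 2 on cos(z) was incorrectly written as 1: the term (sin(z)**2 + cos(z)**2)/cos(z)**2 was incorrectly written as (sin(z)**2 + cos(z))/cos(z)**2
The later steps are derived from this incorrect expression, so the error originates in Step 2.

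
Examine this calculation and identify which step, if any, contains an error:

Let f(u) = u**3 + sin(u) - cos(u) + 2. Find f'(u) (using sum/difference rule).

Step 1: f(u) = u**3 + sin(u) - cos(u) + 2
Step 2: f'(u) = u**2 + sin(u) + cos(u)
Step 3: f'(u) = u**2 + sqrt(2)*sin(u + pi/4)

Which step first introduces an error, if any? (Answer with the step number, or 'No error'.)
Step 2

Step 2 is incorrect due to a wrong coefficient.
The step shows: u**2 + sin(u) + cos(u)
The correct value should be: 3*u**2 + sin(u) + cos(u)

Explanation: The coefficient 3 was incorrectly written as 1: the term 3*u**2 was incorrectly written as u**2
The later steps are derived from this incorrect expression, so the error originates in Step 2.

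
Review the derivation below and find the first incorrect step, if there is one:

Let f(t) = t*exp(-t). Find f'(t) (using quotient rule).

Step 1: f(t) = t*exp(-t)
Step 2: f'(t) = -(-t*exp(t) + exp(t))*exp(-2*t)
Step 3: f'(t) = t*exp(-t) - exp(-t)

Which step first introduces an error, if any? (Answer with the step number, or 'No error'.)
Step 2

Step 2 is incorrect due to a sign flip.
The step shows: -(-t*exp(t) + exp(t))*exp(-2*t)
The correct value should be: (-t*exp(t) + exp(t))*exp(-2*t)

Explanation: The sign of the whole expression was flipped: the term (-t*exp(t) + exp(t))*exp(-2*t) was incorrectly written as -(-t*exp(t) + exp(t))*exp(-2*t)
The later steps are derived from this incorrect expression, so the error originates in Step 2.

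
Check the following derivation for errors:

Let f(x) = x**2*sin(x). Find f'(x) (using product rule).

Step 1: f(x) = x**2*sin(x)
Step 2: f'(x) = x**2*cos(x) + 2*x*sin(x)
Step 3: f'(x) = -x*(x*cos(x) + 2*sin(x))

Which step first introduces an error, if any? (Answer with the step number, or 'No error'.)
Step 3

Step 3 is incorrect due to a sign flip.
The step shows: -x*(x*cos(x) + 2*sin(x))
The correct value should be: x*(x*cos(x) + 2*sin(x))

Explanation: The sign of the whole expression was flipped: the term x*(x*cos(x) + 2*sin(x)) was incorrectly written as -x*(x*cos(x) + 2*sin(x))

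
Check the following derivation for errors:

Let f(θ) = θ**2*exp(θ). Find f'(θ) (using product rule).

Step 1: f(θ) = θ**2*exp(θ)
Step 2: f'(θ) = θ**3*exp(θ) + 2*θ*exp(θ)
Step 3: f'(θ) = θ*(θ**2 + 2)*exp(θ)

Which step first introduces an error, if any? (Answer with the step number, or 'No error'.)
Step 2

Step 2 is incorrect due to a wrong exponent.
The step shows: θ**3*exp(θ) + 2*θ*exp(θ)
The correct value should be: θ**2*exp(θ) + 2*θ*exp(θ)

Explanation: The exponent 2 on θ was incorrectly written as 3: the term θ**2*exp(θ) was incorrectly written as θ**3*exp(θ)
The later steps are derived from this incorrect expression, so the error originates in Step 2.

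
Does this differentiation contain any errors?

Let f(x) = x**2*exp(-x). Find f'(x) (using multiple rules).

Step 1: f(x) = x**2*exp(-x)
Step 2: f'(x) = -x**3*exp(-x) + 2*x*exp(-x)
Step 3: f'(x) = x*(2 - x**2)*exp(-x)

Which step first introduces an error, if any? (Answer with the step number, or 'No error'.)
Step 2

Step 2 is incorrect due to a wrong exponent.
The step shows: -x**3*exp(-x) + 2*x*exp(-x)
The correct value should be: -x**2*exp(-x) + 2*x*exp(-x)

Explanation: The exponent 2 on x was incorrectly written as 3: the term -x**2*exp(-x) was incorrectly written as -x**3*exp(-x)
The later steps are derived from this incorrect expression, so the error originates in Step 2.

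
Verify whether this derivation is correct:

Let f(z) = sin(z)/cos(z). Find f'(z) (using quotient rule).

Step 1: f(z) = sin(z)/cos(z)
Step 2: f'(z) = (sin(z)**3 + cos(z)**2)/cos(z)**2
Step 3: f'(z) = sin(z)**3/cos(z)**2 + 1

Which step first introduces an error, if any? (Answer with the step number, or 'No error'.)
Step 2

Step 2 is incorrect due to a wrong exponent.
The step shows: (sin(z)**3 + cos(z)**2)/cos(z)**2
The correct value should be: (sin(z)**2 + cos(z)**2)/cos(z)**2

Explanation: The exponent 2 on sin(z) was incorrectly written as 3: the term (sin(z)**2 + cos(z)**2)/cos(z)**2 was incorrectly written as (sin(z)**3 + cos(z)**2)/cos(z)**2
The later steps are derived from this incorrect expression, so the error originates in Step 2.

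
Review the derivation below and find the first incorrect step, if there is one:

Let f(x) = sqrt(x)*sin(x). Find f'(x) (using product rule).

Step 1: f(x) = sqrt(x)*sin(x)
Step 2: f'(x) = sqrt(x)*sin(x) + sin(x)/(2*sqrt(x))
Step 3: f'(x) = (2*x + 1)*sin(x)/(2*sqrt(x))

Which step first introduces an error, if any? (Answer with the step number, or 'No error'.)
Step 2

Step 2 is incorrect due to a wrong trig function.
The step shows: sqrt(x)*sin(x) + sin(x)/(2*sqrt(x))
The correct value should be: sqrt(x)*cos(x) + sin(x)/(2*sqrt(x))

Explanation: cos(x) was incorrectly written as sin(x): the term sqrt(x)*cos(x) was incorrectly written as sqrt(x)*sin(x)
The later steps are derived from this incorrect expression, so the error originates in Step 2.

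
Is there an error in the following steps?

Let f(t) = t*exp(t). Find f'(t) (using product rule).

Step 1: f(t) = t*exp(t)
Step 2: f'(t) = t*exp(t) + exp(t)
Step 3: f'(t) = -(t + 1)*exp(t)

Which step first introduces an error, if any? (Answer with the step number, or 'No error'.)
Step 3

Step 3 is incorrect due to a sign flip.
The step shows: -(t + 1)*exp(t)
The correct value should be: (t + 1)*exp(t)

Explanation: The sign of the whole expression was flipped: the term (t + 1)*exp(t) was incorrectly written as -(t + 1)*exp(t)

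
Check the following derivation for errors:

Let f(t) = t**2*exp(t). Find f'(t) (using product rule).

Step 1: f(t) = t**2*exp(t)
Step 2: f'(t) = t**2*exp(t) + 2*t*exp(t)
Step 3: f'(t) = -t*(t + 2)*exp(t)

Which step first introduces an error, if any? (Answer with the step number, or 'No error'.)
Step 3

Step 3 is incorrect due to a sign flip.
The step shows: -t*(t + 2)*exp(t)
The correct value should be: t*(t + 2)*exp(t)

Explanation: The sign of the whole expression was flipped: the term t*(t + 2)*exp(t) was incorrectly written as -t*(t + 2)*exp(t)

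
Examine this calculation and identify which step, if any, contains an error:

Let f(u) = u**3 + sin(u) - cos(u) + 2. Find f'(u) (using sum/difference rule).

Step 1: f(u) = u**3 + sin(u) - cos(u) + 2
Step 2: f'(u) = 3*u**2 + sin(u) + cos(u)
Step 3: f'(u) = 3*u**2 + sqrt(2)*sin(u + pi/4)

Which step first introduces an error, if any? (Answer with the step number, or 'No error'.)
No error

All steps in this derivation are correct.
The final answer f'(u) = 3*u**2 + sqrt(2)*sin(u + pi/4) is valid.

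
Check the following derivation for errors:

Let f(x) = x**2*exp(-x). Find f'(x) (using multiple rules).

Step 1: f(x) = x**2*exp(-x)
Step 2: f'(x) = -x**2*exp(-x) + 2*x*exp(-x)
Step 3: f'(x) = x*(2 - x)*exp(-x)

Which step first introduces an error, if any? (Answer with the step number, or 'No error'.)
No error

All steps in this derivation are correct.
The final answer f'(x) = x*(2 - x)*exp(-x) is valid.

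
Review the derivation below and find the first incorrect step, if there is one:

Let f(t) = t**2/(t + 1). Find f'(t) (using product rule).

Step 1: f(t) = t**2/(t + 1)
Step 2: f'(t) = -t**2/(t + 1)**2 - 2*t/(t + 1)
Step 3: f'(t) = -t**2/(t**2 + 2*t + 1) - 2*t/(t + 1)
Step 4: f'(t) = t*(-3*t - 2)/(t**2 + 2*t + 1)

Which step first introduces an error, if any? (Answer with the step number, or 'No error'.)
Step 2

Step 2 is incorrect due to a sign flip.
The step shows: -t**2/(t + 1)**2 - 2*t/(t + 1)
The correct value should be: -t**2/(t + 1)**2 + 2*t/(t + 1)

Explanation: The sign of one term was flipped: the term 2*t/(t + 1) was incorrectly written as -2*t/(t + 1)
The later steps are derived from this incorrect expression, so the error originates in Step 2.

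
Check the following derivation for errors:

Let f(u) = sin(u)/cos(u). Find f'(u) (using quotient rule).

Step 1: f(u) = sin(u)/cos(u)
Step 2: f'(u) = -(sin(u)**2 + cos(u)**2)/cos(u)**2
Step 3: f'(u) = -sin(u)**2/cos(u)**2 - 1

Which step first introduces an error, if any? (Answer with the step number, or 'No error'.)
Step 2

Step 2 is incorrect due to a sign flip.
The step shows: -(sin(u)**2 + cos(u)**2)/cos(u)**2
The correct value should be: (sin(u)**2 + cos(u)**2)/cos(u)**2

Explanation: The sign of the whole expression was flipped: the term (sin(u)**2 + cos(u)**2)/cos(u)**2 was incorrectly written as -(sin(u)**2 + cos(u)**2)/cos(u)**2
The later steps are derived from this incorrect expression, so the error originates in Step 2.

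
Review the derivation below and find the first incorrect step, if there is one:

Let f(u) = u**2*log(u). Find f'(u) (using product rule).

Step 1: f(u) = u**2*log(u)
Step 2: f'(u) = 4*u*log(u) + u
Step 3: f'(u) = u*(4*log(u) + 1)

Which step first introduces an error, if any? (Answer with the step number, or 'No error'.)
Step 2

Step 2 is incorrect due to a wrong coefficient.
The step shows: 4*u*log(u) + u
The correct value should be: 2*u*log(u) + u

Explanation: The coefficient 2 was incorrectly written as 4: the term 2*u*log(u) was incorrectly written as 4*u*log(u)
The later steps are derived from this incorrect expression, so the error originates in Step 2.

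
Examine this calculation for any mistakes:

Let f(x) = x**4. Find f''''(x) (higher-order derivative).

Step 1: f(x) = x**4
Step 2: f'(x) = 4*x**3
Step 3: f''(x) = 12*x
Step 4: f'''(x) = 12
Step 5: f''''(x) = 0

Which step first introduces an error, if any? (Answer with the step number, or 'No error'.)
Step 3

Step 3 is incorrect due to a wrong exponent.
The step shows: 12*x
The correct value should be: 12*x**2

Explanation: The exponent 2 on x was incorrectly written as 1: the term 12*x**2 was incorrectly written as 12*x
The later steps are derived from this incorrect expression, so the error originates in Step 3.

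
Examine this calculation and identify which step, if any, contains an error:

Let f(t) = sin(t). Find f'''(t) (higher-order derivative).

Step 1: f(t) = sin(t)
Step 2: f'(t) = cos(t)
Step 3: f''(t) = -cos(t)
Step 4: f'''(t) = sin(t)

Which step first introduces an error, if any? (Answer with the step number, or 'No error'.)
Step 3

Step 3 is incorrect due to a wrong trig function.
The step shows: -cos(t)
The correct value should be: -sin(t)

Explanation: sin(t) was incorrectly written as cos(t): the term -sin(t) was incorrectly written as -cos(t)
The later steps are derived from this incorrect expression, so the error originates in Step 3.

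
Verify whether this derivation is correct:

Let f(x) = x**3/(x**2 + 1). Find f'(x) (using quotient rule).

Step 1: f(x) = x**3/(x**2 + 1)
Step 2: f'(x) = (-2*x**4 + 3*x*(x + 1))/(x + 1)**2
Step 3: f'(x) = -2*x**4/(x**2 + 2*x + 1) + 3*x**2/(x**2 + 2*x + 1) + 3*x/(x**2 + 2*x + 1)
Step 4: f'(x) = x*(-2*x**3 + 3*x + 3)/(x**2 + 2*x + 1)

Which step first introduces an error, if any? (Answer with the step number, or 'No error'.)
Step 2

Step 2 is incorrect due to a wrong exponent.
The step shows: (-2*x**4 + 3*x*(x + 1))/(x + 1)**2
The correct value should be: (-2*x**4 + 3*x**2*(x**2 + 1))/(x**2 + 1)**2

Explanation: The exponent 2 on x was incorrectly written as 1: the term (-2*x**4 + 3*x**2*(x**2 + 1))/(x**2 + 1)**2 was incorrectly written as (-2*x**4 + 3*x*(x + 1))/(x + 1)**2
The later steps are derived from this incorrect expression, so the error originates in Step 2.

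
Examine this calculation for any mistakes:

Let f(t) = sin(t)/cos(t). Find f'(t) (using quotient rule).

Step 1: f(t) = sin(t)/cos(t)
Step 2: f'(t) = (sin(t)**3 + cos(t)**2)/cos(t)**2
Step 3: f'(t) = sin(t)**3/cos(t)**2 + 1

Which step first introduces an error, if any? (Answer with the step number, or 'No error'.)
Step 2

Step 2 is incorrect due to a wrong exponent.
The step shows: (sin(t)**3 + cos(t)**2)/cos(t)**2
The correct value should be: (sin(t)**2 + cos(t)**2)/cos(t)**2

Explanation: The exponent 2 on sin(t) was incorrectly written as 3: the term (sin(t)**2 + cos(t)**2)/cos(t)**2 was incorrectly written as (sin(t)**3 + cos(t)**2)/cos(t)**2
The later steps are derived from this incorrect expression, so the error originates in Step 2.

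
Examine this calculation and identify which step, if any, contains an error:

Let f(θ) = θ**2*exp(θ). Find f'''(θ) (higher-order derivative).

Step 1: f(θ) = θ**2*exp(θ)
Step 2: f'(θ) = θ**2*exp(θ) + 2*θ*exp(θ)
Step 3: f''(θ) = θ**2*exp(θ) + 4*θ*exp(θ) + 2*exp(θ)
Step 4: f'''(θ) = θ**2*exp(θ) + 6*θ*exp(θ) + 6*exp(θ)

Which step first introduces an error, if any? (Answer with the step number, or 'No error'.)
No error

All steps in this derivation are correct.
The final answer f'''(θ) = θ**2*exp(θ) + 6*θ*exp(θ) + 6*exp(θ) is valid.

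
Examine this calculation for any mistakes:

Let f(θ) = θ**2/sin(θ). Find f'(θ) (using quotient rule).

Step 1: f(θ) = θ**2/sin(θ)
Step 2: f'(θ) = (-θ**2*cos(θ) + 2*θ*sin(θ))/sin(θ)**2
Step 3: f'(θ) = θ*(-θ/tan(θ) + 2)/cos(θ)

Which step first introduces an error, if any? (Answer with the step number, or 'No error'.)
Step 3

Step 3 is incorrect due to a wrong trig function.
The step shows: θ*(-θ/tan(θ) + 2)/cos(θ)
The correct value should be: θ*(-θ/tan(θ) + 2)/sin(θ)

Explanation: sin(θ) was incorrectly written as cos(θ): the term θ*(-θ/tan(θ) + 2)/sin(θ) was incorrectly written as θ*(-θ/tan(θ) + 2)/cos(θ)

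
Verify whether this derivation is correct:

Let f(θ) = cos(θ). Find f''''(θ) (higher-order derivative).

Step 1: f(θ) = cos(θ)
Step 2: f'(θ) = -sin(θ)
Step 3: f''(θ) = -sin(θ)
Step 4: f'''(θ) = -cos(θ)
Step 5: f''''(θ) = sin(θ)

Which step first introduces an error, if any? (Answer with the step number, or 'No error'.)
Step 3

Step 3 is incorrect due to a wrong trig function.
The step shows: -sin(θ)
The correct value should be: -cos(θ)

Explanation: cos(θ) was incorrectly written as sin(θ): the term -cos(θ) was incorrectly written as -sin(θ)
The later steps are derived from this incorrect expression, so the error originates in Step 3.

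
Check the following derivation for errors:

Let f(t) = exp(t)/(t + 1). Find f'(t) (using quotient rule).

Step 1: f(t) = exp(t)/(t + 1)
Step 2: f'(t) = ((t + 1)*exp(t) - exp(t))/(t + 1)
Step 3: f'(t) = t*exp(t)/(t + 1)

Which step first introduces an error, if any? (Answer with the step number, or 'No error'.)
Step 2

Step 2 is incorrect due to a wrong exponent.
The step shows: ((t + 1)*exp(t) - exp(t))/(t + 1)
The correct value should be: ((t + 1)*exp(t) - exp(t))/(t + 1)**2

Explanation: The exponent -2 on t + 1 was incorrectly written as -1: the term ((t + 1)*exp(t) - exp(t))/(t + 1)**2 was incorrectly written as ((t + 1)*exp(t) - exp(t))/(t + 1)
The later steps are derived from this incorrect expression, so the error originates in Step 2.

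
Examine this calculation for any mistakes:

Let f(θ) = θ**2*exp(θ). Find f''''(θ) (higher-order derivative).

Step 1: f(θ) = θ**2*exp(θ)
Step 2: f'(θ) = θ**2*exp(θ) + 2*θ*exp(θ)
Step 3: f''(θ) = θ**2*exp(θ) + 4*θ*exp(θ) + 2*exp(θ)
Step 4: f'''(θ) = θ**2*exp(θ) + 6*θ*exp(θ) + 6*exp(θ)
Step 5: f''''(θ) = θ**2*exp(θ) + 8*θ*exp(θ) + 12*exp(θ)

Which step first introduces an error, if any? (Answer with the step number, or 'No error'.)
No error

All steps in this derivation are correct.
The final answer f''''(θ) = θ**2*exp(θ) + 8*θ*exp(θ) + 12*exp(θ) is valid.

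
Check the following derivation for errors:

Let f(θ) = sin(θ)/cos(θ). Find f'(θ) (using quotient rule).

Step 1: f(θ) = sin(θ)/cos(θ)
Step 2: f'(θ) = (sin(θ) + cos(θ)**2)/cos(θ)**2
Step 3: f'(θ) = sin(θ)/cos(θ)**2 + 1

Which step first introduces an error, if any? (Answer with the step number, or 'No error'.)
Step 2

Step 2 is incorrect due to a wrong exponent.
The step shows: (sin(θ) + cos(θ)**2)/cos(θ)**2
The correct value should be: (sin(θ)**2 + cos(θ)**2)/cos(θ)**2

Explanation: The exponent 2 on sin(θ) was incorrectly written as 1: the term (sin(θ)**2 + cos(θ)**2)/cos(θ)**2 was incorrectly written as (sin(θ) + cos(θ)**2)/cos(θ)**2
The later steps are derived from this incorrect expression, so the error originates in Step 2.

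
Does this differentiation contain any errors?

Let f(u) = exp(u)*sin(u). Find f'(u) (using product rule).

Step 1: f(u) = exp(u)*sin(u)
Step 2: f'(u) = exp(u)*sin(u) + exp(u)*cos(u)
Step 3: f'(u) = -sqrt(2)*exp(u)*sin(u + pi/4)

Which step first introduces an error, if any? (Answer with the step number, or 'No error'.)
Step 3

Step 3 is incorrect due to a sign flip.
The step shows: -sqrt(2)*exp(u)*sin(u + pi/4)
The correct value should be: sqrt(2)*exp(u)*sin(u + pi/4)

Explanation: The sign of the whole expression was flipped: the term sqrt(2)*exp(u)*sin(u + pi/4) was incorrectly written as -sqrt(2)*exp(u)*sin(u + pi/4)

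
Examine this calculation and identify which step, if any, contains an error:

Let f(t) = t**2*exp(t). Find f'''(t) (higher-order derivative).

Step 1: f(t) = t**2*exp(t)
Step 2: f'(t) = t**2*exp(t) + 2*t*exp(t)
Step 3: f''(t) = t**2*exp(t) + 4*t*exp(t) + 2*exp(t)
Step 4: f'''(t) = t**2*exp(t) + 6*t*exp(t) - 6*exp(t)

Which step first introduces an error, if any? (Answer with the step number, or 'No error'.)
Step 4

Step 4 is incorrect due to a sign flip.
The step shows: t**2*exp(t) + 6*t*exp(t) - 6*exp(t)
The correct value should be: t**2*exp(t) + 6*t*exp(t) + 6*exp(t)

Explanation: The sign of one term was flipped: the term 6*exp(t) was incorrectly written as -6*exp(t)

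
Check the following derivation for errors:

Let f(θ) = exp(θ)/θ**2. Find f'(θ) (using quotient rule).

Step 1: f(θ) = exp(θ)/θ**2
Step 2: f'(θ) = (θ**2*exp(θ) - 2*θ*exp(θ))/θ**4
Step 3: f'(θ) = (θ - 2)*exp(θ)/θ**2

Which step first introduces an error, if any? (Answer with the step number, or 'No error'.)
Step 3

Step 3 is incorrect due to a wrong exponent.
The step shows: (θ - 2)*exp(θ)/θ**2
The correct value should be: (θ - 2)*exp(θ)/θ**3

Explanation: The exponent -3 on θ was incorrectly written as -2: the term (θ - 2)*exp(θ)/θ**3 was incorrectly written as (θ - 2)*exp(θ)/θ**2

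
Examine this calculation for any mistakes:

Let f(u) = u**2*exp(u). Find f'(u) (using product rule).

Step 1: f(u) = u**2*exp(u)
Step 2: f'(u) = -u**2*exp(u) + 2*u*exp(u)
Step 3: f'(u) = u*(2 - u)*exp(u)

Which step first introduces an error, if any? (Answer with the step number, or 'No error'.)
Step 2

Step 2 is incorrect due to a sign flip.
The step shows: -u**2*exp(u) + 2*u*exp(u)
The correct value should be: u**2*exp(u) + 2*u*exp(u)

Explanation: The sign of one term was flipped: the term u**2*exp(u) was incorrectly written as -u**2*exp(u)
The later steps are derived from this incorrect expression, so the error originates in Step 2.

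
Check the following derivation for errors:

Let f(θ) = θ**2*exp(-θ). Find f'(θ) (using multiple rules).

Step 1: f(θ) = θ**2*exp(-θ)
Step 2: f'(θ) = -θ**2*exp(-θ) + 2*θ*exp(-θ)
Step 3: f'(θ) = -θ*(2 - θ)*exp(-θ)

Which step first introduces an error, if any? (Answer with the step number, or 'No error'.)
Step 3

Step 3 is incorrect due to a sign flip.
The step shows: -θ*(2 - θ)*exp(-θ)
The correct value should be: θ*(2 - θ)*exp(-θ)

Explanation: The sign of the whole expression was flipped: the term θ*(2 - θ)*exp(-θ) was incorrectly written as -θ*(2 - θ)*exp(-θ)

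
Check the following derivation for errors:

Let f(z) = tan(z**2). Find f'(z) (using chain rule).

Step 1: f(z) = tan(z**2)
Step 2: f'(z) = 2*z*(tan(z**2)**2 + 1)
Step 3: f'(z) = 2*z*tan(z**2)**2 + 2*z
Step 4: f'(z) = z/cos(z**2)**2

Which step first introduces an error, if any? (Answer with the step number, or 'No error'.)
Step 4

Step 4 is incorrect due to a wrong coefficient.
The step shows: z/cos(z**2)**2
The correct value should be: 2*z/cos(z**2)**2

Explanation: The coefficient 2 was incorrectly written as 1: the term 2*z/cos(z**2)**2 was incorrectly written as z/cos(z**2)**2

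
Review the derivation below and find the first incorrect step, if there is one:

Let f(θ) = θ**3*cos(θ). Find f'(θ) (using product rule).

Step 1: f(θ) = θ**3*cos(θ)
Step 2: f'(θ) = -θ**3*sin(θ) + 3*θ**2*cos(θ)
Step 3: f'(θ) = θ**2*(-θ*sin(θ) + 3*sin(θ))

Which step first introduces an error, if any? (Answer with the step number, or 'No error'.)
Step 3

Step 3 is incorrect due to a wrong trig function.
The step shows: θ**2*(-θ*sin(θ) + 3*sin(θ))
The correct value should be: θ**2*(-θ*sin(θ) + 3*cos(θ))

Explanation: cos(θ) was incorrectly written as sin(θ): the term θ**2*(-θ*sin(θ) + 3*cos(θ)) was incorrectly written as θ**2*(-θ*sin(θ) + 3*sin(θ))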